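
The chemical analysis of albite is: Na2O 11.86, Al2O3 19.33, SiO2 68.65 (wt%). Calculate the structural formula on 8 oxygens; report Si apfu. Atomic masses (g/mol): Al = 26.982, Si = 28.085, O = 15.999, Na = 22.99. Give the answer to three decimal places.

3.002 Si apfu

Na2O (M=61.979): mol = 0.19136; Na = 0.38272, O = 0.19136.
Al2O3 (M=101.961): mol = 0.18958; Al = 0.37916, O = 0.56874.
SiO2 (M=60.083): mol = 1.14259; Si = 1.14259, O = 2.28518.
ΣO = 3.04528; factor = 8/ΣO = 2.62702.
Si apfu = 1.14259 × 2.62702 = 3.002.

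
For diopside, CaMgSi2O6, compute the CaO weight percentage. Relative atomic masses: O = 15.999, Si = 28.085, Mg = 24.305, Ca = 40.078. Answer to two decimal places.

M(CaMgSi2O6) = 216.547 g/mol; M(CaO) = 56.077 g/mol.
Moles CaO per formula unit = 1 Ca ÷ 1 = 1.0000.
CaO fraction = (1.0000 × 56.077) / 216.547 = 56.077/216.547 = 0.2590.

25.90 wt%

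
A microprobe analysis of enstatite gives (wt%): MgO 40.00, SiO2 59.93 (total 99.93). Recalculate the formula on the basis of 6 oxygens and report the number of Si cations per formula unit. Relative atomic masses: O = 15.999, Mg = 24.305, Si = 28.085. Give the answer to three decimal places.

2.003 Si apfu

MgO: 40.00/40.304 = 0.99246 mol → 0.99246 mol Mg, 0.99246 mol O.
SiO2: 59.93/60.083 = 0.99745 mol → 0.99745 mol Si, 1.99490 mol O.
Total oxygen = 2.98736 mol. Normalization factor = 6/2.98736 = 2.00846.
Si per 6 O = 0.99745 × 2.00846 = 2.003.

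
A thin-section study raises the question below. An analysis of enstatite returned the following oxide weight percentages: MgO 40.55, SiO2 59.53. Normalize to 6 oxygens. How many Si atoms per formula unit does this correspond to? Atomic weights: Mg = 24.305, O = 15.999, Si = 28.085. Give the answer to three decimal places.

1.990 Si apfu

MgO (M=40.304): mol = 1.00610; Mg = 1.00610, O = 1.00610.
SiO2 (M=60.083): mol = 0.99080; Si = 0.99080, O = 1.98160.
ΣO = 2.98770; factor = 6/ΣO = 2.00823.
Si apfu = 0.99080 × 2.00823 = 1.990.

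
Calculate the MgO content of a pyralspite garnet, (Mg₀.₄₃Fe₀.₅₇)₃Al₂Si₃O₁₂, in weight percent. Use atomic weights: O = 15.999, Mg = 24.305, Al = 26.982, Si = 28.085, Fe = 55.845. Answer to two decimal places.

Formula mass = 457.055 g/mol.
1.29 Mg → 1.2900 mol MgO per formula unit; M(MgO) = 40.304, so MgO mass = 51.992 g.
51.992/457.055 × 100 = 11.38 wt%.

11.38 wt%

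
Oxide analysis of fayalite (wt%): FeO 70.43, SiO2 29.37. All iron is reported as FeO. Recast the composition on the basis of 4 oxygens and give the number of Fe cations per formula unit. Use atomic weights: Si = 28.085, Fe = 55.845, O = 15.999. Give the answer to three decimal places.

2.003 Fe apfu

FeO (M=71.844): mol = 0.98032; Fe = 0.98032, O = 0.98032.
SiO2 (M=60.083): mol = 0.48882; Si = 0.48882, O = 0.97764.
ΣO = 1.95796; factor = 4/ΣO = 2.04294.
Fe apfu = 0.98032 × 2.04294 = 2.003.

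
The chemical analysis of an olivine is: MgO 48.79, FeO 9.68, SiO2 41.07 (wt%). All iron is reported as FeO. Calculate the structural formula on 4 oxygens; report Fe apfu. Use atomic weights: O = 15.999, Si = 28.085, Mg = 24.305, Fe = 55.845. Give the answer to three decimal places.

0.199 Fe apfu

MgO (M=40.304): mol = 1.21055; Mg = 1.21055, O = 1.21055.
FeO (M=71.844): mol = 0.13474; Fe = 0.13474, O = 0.13474.
SiO2 (M=60.083): mol = 0.68355; Si = 0.68355, O = 1.36710.
ΣO = 2.71239; factor = 4/ΣO = 1.47471.
Fe apfu = 0.13474 × 1.47471 = 0.199.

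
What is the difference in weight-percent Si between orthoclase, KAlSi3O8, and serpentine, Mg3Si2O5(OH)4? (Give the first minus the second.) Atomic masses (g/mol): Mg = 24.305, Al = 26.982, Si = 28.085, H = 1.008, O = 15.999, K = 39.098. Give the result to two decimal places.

10.00 percentage points

First mineral: 84.255 g Si in 278.327 g formula = 30.27 wt% Si.
Second mineral: 56.170 g Si in 277.108 g formula = 20.27 wt% Si.
30.27% − 20.27% gives a difference of 10.00 percentage points.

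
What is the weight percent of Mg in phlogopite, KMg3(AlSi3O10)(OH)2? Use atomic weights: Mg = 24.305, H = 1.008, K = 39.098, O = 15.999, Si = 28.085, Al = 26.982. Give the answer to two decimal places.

17.47 weight percent

M(KMg3(AlSi3O10)(OH)2) = 417.254 g/mol.
Mg contributes 3 × 24.305 = 72.915 g per mole.
72.915/417.254 = 0.1747 → 17.47%.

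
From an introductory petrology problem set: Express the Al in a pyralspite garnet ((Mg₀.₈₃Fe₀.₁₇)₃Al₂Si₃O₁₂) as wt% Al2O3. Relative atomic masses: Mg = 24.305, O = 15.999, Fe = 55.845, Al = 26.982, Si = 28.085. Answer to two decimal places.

24.32 wt%

Molar mass of (Mg₀.₈₃Fe₀.₁₇)₃Al₂Si₃O₁₂ = 2.49×24.305 + 0.51×55.845 + 2×26.982 + 3×28.085 + 12×15.999 = 419.207 g/mol.
Each formula unit contains 2 Al, equivalent to 2/2 = 1.0000 mol Al2O3.
M(Al2O3) = 2×26.982 + 3×15.999 = 101.961 g/mol.
Mass of Al2O3 per formula unit = 1.0000 × 101.961 = 101.961 g.
Al2O3 wt% = 101.961 / 419.207 × 100 = 24.32%.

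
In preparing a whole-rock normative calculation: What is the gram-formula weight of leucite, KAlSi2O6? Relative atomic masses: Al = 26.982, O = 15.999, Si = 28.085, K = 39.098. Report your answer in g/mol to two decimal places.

218.24 g/mol

The formula mass is the sum 1×39.098 + 1×26.982 + 2×28.085 + 6×15.999.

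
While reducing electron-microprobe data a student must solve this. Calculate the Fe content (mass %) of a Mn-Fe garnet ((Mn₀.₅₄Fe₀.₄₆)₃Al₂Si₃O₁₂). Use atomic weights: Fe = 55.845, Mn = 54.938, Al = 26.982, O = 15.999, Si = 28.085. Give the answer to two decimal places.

15.53 mass %

M((Mn₀.₅₄Fe₀.₄₆)₃Al₂Si₃O₁₂) = 496.273 g/mol.
Fe contributes 1.38 × 55.845 = 77.066 g per mole.
77.066/496.273 = 0.1553 → 15.53%.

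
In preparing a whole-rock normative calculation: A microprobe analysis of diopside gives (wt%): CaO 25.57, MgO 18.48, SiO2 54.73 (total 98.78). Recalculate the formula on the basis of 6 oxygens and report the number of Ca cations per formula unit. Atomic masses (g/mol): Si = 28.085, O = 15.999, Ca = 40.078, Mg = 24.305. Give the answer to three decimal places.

1.000 Ca apfu

CaO (M=56.077): mol = 0.45598; Ca = 0.45598, O = 0.45598.
MgO (M=40.304): mol = 0.45852; Mg = 0.45852, O = 0.45852.
SiO2 (M=60.083): mol = 0.91091; Si = 0.91091, O = 1.82182.
ΣO = 2.73632; factor = 6/ΣO = 2.19273.
Ca apfu = 0.45598 × 2.19273 = 1.000.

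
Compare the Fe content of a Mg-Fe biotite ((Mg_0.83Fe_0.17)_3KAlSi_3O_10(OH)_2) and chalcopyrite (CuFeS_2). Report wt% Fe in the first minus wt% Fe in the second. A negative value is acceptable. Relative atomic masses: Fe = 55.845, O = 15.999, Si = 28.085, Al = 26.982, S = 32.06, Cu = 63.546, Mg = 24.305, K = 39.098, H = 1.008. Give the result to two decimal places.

-23.86 percentage points

First mineral: 28.481 g Fe in 433.339 g formula = 6.57 wt% Fe.
Second mineral: 55.845 g Fe in 183.511 g formula = 30.43 wt% Fe.
6.57% − 30.43% gives a difference of -23.86 percentage points.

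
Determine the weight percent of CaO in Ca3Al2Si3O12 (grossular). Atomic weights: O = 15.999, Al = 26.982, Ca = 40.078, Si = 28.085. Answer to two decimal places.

37.35 wt%

M(Ca3Al2Si3O12) = 450.441 g/mol; M(CaO) = 56.077 g/mol.
Moles CaO per formula unit = 3 Ca ÷ 1 = 3.0000.
CaO fraction = (3.0000 × 56.077) / 450.441 = 168.231/450.441 = 0.3735.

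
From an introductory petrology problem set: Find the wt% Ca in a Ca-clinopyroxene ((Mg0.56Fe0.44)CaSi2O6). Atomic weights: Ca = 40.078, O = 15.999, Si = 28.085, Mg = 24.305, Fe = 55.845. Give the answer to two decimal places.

17.39 mass %

Formula mass = 0.56·24.305 + 0.44·55.845 + 1·40.078 + 2·28.085 + 6·15.999 = 230.425 g/mol, of which 40.078 g is Ca.
So Ca makes up 40.078/230.425 = 0.1739 of the mass, i.e. 17.39%.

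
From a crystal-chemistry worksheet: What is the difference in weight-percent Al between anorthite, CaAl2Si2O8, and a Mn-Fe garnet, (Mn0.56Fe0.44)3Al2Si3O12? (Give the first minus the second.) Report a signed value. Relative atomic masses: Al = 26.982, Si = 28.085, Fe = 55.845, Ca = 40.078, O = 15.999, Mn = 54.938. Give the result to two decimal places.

Al in CaAl2Si2O8: molar mass 278.204 g/mol; 2×26.982 = 53.964 g → 19.40 wt%.
Al in (Mn0.56Fe0.44)3Al2Si3O12: molar mass 496.218 g/mol; 2×26.982 = 53.964 g → 10.88 wt%.
Difference = 19.40 − 10.88 = 8.52 percentage points.

8.52 percentage points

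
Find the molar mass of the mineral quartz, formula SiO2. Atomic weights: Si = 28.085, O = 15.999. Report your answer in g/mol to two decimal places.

Si: 1 × 28.085 = 28.0850
O: 2 × 15.999 = 31.9980
Summing the contributions gives the formula mass.

60.08 g/mol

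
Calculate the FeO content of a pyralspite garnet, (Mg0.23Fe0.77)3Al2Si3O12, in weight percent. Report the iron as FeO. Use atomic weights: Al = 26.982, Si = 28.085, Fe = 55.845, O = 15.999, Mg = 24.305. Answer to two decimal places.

Formula mass = 475.979 g/mol.
2.31 Fe → 2.3100 mol FeO per formula unit; M(FeO) = 71.844, so FeO mass = 165.960 g.
165.960/475.979 × 100 = 34.87 wt%.

34.87 wt%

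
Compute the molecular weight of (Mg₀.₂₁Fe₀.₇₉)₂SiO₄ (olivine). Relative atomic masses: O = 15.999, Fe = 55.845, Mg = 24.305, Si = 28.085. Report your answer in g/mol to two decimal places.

Mg: 0.42 × 24.305 = 10.2081
Fe: 1.58 × 55.845 = 88.2351
Si: 1 × 28.085 = 28.0850
O: 4 × 15.999 = 63.9960
Summing the contributions gives the formula mass.

190.52 g/mol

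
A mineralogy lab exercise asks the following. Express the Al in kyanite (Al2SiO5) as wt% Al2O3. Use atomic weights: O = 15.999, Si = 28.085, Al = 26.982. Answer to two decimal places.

Molar mass of Al2SiO5 = 2×26.982 + 1×28.085 + 5×15.999 = 162.044 g/mol.
Each formula unit contains 2 Al, equivalent to 2/2 = 1.0000 mol Al2O3.
M(Al2O3) = 2×26.982 + 3×15.999 = 101.961 g/mol.
Mass of Al2O3 per formula unit = 1.0000 × 101.961 = 101.961 g.
Al2O3 wt% = 101.961 / 162.044 × 100 = 62.92%.

62.92 wt%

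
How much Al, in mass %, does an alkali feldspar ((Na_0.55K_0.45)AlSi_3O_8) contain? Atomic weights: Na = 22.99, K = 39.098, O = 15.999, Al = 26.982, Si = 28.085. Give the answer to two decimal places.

M((Na_0.55K_0.45)AlSi_3O_8) = 269.468 g/mol.
Al contributes 1 × 26.982 = 26.982 g per mole.
26.982/269.468 = 0.1001 → 10.01%.

10.01 mass %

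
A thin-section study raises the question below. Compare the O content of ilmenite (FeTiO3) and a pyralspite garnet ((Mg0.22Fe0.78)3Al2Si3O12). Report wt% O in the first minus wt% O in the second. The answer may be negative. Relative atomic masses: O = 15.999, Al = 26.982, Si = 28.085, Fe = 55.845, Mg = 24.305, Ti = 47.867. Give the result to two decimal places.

-8.62 percentage points

M(FeTiO3) = 151.709 g/mol, so wt% O = 47.997/151.709 × 100 = 31.64%.
M((Mg0.22Fe0.78)3Al2Si3O12) = 476.926 g/mol, so wt% O = 191.988/476.926 × 100 = 40.26%.
31.64 − 40.26 = -8.62 pp.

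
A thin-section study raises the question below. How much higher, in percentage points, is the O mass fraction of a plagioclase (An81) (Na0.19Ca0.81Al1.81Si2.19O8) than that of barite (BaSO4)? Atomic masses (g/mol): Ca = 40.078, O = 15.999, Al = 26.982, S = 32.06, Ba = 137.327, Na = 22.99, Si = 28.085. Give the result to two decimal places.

First mineral: 127.992 g O in 275.167 g formula = 46.51 wt% O.
Second mineral: 63.996 g O in 233.383 g formula = 27.42 wt% O.
46.51% − 27.42% gives a difference of 19.09 percentage points.

19.09 percentage points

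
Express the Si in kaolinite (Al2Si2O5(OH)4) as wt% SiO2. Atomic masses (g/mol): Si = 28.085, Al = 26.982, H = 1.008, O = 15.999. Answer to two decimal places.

46.55 wt%

Formula mass = 258.157 g/mol.
2 Si → 2.0000 mol SiO2 per formula unit; M(SiO2) = 60.083, so SiO2 mass = 120.166 g.
120.166/258.157 × 100 = 46.55 wt%.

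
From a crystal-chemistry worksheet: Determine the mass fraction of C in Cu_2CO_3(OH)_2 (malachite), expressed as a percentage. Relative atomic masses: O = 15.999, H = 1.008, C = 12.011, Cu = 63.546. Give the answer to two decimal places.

Formula mass = 2*63.546 + 1*12.011 + 5*15.999 + 2*1.008 = 221.114 g/mol, of which 12.011 g is C.
So C makes up 12.011/221.114 = 0.0543 of the mass, i.e. 5.43%.

5.43 mass %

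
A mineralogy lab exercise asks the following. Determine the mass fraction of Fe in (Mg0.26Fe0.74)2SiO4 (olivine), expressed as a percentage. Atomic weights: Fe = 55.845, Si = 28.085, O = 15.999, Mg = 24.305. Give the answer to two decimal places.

M((Mg0.26Fe0.74)2SiO4) = 187.370 g/mol.
Fe contributes 1.48 × 55.845 = 82.651 g per mole.
82.651/187.370 = 0.4411 → 44.11%.

44.11 wt%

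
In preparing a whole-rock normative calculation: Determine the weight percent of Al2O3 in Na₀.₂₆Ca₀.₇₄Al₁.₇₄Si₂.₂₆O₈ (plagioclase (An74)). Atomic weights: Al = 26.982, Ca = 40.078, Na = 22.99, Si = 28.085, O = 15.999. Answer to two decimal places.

Molar mass of Na₀.₂₆Ca₀.₇₄Al₁.₇₄Si₂.₂₆O₈ = 0.26·22.99 + 0.74·40.078 + 1.74·26.982 + 2.26·28.085 + 8·15.999 = 274.048 g/mol.
Each formula unit contains 1.74 Al, equivalent to 1.74/2 = 0.8700 mol Al2O3.
M(Al2O3) = 2×26.982 + 3×15.999 = 101.961 g/mol.
Mass of Al2O3 per formula unit = 0.8700 × 101.961 = 88.706 g.
Al2O3 wt% = 88.706 / 274.048 × 100 = 32.37%.

32.37 wt%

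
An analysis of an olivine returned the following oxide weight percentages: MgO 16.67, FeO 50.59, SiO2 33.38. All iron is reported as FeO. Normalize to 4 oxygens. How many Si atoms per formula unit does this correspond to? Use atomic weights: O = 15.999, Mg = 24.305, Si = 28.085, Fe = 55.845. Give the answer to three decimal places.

16.67 wt% MgO ÷ 40.304 g/mol = 0.41361 mol, giving 0.41361 Mg and 0.41361 O.
50.59 wt% FeO ÷ 71.844 g/mol = 0.70416 mol, giving 0.70416 Fe and 0.70416 O.
33.38 wt% SiO2 ÷ 60.083 g/mol = 0.55556 mol, giving 0.55556 Si and 1.11112 O.
Oxygen sums to 2.22889; scaling by 4/2.22889 = 1.79462 puts the formula on 4 O.
Si: 0.55556 × 1.79462 = 0.997 atoms per formula unit.

0.997 Si apfu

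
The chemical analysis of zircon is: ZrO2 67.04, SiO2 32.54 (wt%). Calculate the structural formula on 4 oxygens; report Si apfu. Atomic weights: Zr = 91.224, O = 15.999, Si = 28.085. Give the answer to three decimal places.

0.998 Si apfu

ZrO2: 67.04/123.222 = 0.54406 mol → 0.54406 mol Zr, 1.08812 mol O.
SiO2: 32.54/60.083 = 0.54158 mol → 0.54158 mol Si, 1.08316 mol O.
Total oxygen = 2.17128 mol. Normalization factor = 4/2.17128 = 1.84223.
Si per 4 O = 0.54158 × 1.84223 = 0.998.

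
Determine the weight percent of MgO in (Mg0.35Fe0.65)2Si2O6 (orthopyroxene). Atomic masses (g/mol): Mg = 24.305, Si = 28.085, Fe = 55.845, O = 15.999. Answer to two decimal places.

11.67 wt%

Formula mass = 241.776 g/mol.
0.70 Mg → 0.7000 mol MgO per formula unit; M(MgO) = 40.304, so MgO mass = 28.213 g.
28.213/241.776 × 100 = 11.67 wt%.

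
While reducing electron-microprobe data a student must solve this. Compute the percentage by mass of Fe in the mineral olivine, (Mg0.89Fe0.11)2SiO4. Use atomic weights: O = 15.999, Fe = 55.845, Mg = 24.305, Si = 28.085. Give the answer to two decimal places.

M((Mg0.89Fe0.11)2SiO4) = 147.630 g/mol.
Fe contributes 0.22 × 55.845 = 12.286 g per mole.
12.286/147.630 = 0.0832 → 8.32%.

8.32 wt%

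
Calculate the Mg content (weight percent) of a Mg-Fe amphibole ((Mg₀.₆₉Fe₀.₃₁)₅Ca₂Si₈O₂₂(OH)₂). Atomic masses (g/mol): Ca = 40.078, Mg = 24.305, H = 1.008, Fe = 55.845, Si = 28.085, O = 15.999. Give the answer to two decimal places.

M((Mg₀.₆₉Fe₀.₃₁)₅Ca₂Si₈O₂₂(OH)₂) = 861.240 g/mol.
Mg contributes 3.45 × 24.305 = 83.852 g per mole.
83.852/861.240 = 0.0974 → 9.74%.

9.74 weight percent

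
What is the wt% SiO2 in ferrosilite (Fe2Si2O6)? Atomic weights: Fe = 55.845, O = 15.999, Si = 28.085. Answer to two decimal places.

45.54 wt%

M(Fe2Si2O6) = 263.854 g/mol; M(SiO2) = 60.083 g/mol.
Moles SiO2 per formula unit = 2 Si ÷ 1 = 2.0000.
SiO2 fraction = (2.0000 × 60.083) / 263.854 = 120.166/263.854 = 0.4554.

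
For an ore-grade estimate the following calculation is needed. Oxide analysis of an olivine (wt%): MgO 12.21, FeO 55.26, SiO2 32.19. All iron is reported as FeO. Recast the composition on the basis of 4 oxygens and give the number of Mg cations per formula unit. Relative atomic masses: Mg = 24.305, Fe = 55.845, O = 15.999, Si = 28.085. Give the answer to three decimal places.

MgO (M=40.304): mol = 0.30295; Mg = 0.30295, O = 0.30295.
FeO (M=71.844): mol = 0.76917; Fe = 0.76917, O = 0.76917.
SiO2 (M=60.083): mol = 0.53576; Si = 0.53576, O = 1.07152.
ΣO = 2.14364; factor = 4/ΣO = 1.86598.
Mg apfu = 0.30295 × 1.86598 = 0.565.

0.565 Mg apfu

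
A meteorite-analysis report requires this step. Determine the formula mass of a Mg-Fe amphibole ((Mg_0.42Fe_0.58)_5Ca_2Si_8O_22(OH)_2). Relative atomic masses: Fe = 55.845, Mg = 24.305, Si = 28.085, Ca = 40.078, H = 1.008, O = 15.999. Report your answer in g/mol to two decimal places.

The formula mass is the sum 2.10×24.305 + 2.90×55.845 + 2×40.078 + 8×28.085 + 24×15.999 + 2×1.008.

903.82 g/mol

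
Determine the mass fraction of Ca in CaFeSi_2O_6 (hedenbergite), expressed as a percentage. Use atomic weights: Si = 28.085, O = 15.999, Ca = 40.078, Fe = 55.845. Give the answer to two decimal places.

Formula mass = 1×40.078 + 1×55.845 + 2×28.085 + 6×15.999 = 248.087 g/mol, of which 40.078 g is Ca.
So Ca makes up 40.078/248.087 = 0.1615 of the mass, i.e. 16.15%.

16.15 mass %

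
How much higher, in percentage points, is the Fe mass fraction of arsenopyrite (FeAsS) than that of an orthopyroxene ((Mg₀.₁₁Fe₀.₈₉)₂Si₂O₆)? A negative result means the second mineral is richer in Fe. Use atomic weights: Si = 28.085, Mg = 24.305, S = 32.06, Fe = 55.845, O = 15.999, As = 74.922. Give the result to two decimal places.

-4.39 percentage points

Fe in FeAsS: molar mass 162.827 g/mol; 1×55.845 = 55.845 g → 34.30 wt%.
Fe in (Mg₀.₁₁Fe₀.₈₉)₂Si₂O₆: molar mass 256.915 g/mol; 1.78×55.845 = 99.404 g → 38.69 wt%.
Difference = 34.30 − 38.69 = -4.39 percentage points.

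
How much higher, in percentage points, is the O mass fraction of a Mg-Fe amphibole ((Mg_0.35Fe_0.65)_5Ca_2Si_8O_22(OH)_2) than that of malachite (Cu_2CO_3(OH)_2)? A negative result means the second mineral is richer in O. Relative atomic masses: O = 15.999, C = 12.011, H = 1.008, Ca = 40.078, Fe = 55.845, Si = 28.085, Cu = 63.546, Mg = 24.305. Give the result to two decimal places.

O in (Mg_0.35Fe_0.65)_5Ca_2Si_8O_22(OH)_2: molar mass 914.858 g/mol; 24×15.999 = 383.976 g → 41.97 wt%.
O in Cu_2CO_3(OH)_2: molar mass 221.114 g/mol; 5×15.999 = 79.995 g → 36.18 wt%.
Difference = 41.97 − 36.18 = 5.79 percentage points.

5.79 percentage points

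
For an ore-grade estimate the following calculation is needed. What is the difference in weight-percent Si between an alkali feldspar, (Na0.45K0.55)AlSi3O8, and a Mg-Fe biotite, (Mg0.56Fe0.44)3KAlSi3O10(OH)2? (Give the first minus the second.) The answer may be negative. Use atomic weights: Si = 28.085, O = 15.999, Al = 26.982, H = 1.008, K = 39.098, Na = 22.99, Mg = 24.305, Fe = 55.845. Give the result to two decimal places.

Si in (Na0.45K0.55)AlSi3O8: molar mass 271.078 g/mol; 3×28.085 = 84.255 g → 31.08 wt%.
Si in (Mg0.56Fe0.44)3KAlSi3O10(OH)2: molar mass 458.887 g/mol; 3×28.085 = 84.255 g → 18.36 wt%.
Difference = 31.08 − 18.36 = 12.72 percentage points.

12.72 percentage points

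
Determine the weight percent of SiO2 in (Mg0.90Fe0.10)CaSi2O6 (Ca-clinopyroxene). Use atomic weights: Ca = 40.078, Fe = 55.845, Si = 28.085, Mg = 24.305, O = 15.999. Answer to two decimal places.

Formula mass = 219.701 g/mol.
2 Si → 2.0000 mol SiO2 per formula unit; M(SiO2) = 60.083, so SiO2 mass = 120.166 g.
120.166/219.701 × 100 = 54.70 wt%.

54.70 wt%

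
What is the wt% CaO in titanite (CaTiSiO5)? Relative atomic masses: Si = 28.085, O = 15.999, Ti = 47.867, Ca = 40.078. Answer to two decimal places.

28.61 wt%

Molar mass of CaTiSiO5 = 1×40.078 + 1×47.867 + 1×28.085 + 5×15.999 = 196.025 g/mol.
Each formula unit contains 1 Ca, equivalent to 1/1 = 1.0000 mol CaO.
M(CaO) = 1×40.078 + 1×15.999 = 56.077 g/mol.
Mass of CaO per formula unit = 1.0000 × 56.077 = 56.077 g.
CaO wt% = 56.077 / 196.025 × 100 = 28.61%.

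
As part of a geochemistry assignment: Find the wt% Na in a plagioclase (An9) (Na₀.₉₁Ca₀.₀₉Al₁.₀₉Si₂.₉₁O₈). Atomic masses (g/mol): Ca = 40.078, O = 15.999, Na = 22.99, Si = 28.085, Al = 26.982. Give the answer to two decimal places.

M(Na₀.₉₁Ca₀.₀₉Al₁.₀₉Si₂.₉₁O₈) = 263.658 g/mol.
Na contributes 0.91 × 22.99 = 20.921 g per mole.
20.921/263.658 = 0.0793 → 7.93%.

7.93 mass %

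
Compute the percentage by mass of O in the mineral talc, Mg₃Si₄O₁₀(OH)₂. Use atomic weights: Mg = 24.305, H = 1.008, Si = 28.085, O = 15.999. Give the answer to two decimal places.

Formula mass = 3×24.305 + 4×28.085 + 12×15.999 + 2×1.008 = 379.259 g/mol, of which 191.988 g is O.
So O makes up 191.988/379.259 = 0.5062 of the mass, i.e. 50.62%.

50.62 wt%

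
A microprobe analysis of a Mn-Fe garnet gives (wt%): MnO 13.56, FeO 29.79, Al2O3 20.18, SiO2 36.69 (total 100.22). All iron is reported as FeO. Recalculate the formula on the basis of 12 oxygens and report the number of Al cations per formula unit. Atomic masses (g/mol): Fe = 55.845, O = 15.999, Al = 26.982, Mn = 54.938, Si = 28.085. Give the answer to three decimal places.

MnO: 13.56/70.937 = 0.19116 mol → 0.19116 mol Mn, 0.19116 mol O.
FeO: 29.79/71.844 = 0.41465 mol → 0.41465 mol Fe, 0.41465 mol O.
Al2O3: 20.18/101.961 = 0.19792 mol → 0.39584 mol Al, 0.59376 mol O.
SiO2: 36.69/60.083 = 0.61066 mol → 0.61066 mol Si, 1.22132 mol O.
Total oxygen = 2.42089 mol. Normalization factor = 12/2.42089 = 4.95685.
Al per 12 O = 0.39584 × 4.95685 = 1.962.

1.962 Al apfu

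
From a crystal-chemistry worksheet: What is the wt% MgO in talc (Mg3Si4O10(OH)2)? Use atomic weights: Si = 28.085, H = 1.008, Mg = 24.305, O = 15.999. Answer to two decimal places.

Formula mass = 379.259 g/mol.
3 Mg → 3.0000 mol MgO per formula unit; M(MgO) = 40.304, so MgO mass = 120.912 g.
120.912/379.259 × 100 = 31.88 wt%.

31.88 wt%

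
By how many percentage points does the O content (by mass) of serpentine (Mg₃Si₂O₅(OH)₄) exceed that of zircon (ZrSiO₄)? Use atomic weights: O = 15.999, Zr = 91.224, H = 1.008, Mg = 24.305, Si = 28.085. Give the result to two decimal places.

First mineral: 143.991 g O in 277.108 g formula = 51.96 wt% O.
Second mineral: 63.996 g O in 183.305 g formula = 34.91 wt% O.
51.96% − 34.91% gives a difference of 17.05 percentage points.

17.05 percentage points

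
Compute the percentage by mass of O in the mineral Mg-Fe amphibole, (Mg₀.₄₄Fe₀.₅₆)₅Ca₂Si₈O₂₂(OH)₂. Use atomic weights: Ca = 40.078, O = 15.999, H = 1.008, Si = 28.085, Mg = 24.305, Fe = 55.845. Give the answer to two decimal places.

42.63 weight percent

M((Mg₀.₄₄Fe₀.₅₆)₅Ca₂Si₈O₂₂(OH)₂) = 900.665 g/mol.
O contributes 24 × 15.999 = 383.976 g per mole.
383.976/900.665 = 0.4263 → 42.63%.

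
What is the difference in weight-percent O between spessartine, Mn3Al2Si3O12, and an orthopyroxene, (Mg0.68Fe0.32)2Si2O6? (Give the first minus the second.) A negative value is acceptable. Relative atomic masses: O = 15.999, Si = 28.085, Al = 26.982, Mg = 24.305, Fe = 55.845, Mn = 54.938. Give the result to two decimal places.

M(Mn3Al2Si3O12) = 495.021 g/mol, so wt% O = 191.988/495.021 × 100 = 38.78%.
M((Mg0.68Fe0.32)2Si2O6) = 220.960 g/mol, so wt% O = 95.994/220.960 × 100 = 43.44%.
38.78 − 43.44 = -4.66 pp.

-4.66 percentage points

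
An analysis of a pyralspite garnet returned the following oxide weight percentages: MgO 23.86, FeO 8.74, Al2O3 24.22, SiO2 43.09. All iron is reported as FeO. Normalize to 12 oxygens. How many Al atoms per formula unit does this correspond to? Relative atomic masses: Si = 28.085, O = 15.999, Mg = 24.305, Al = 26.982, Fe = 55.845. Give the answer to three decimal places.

1.993 Al apfu

23.86 wt% MgO ÷ 40.304 g/mol = 0.59200 mol, giving 0.59200 Mg and 0.59200 O.
8.74 wt% FeO ÷ 71.844 g/mol = 0.12165 mol, giving 0.12165 Fe and 0.12165 O.
24.22 wt% Al2O3 ÷ 101.961 g/mol = 0.23754 mol, giving 0.47508 Al and 0.71262 O.
43.09 wt% SiO2 ÷ 60.083 g/mol = 0.71717 mol, giving 0.71717 Si and 1.43434 O.
Oxygen sums to 2.86061; scaling by 12/2.86061 = 4.19491 puts the formula on 12 O.
Al: 0.47508 × 4.19491 = 1.993 atoms per formula unit.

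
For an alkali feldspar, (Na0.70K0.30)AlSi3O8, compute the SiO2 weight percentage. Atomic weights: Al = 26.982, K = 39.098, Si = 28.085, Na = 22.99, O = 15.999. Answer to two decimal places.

67.50 wt%

Molar mass of (Na0.70K0.30)AlSi3O8 = 0.70×22.99 + 0.30×39.098 + 1×26.982 + 3×28.085 + 8×15.999 = 267.051 g/mol.
Each formula unit contains 3 Si, equivalent to 3/1 = 3.0000 mol SiO2.
M(SiO2) = 1×28.085 + 2×15.999 = 60.083 g/mol.
Mass of SiO2 per formula unit = 3.0000 × 60.083 = 180.249 g.
SiO2 wt% = 180.249 / 267.051 × 100 = 67.50%.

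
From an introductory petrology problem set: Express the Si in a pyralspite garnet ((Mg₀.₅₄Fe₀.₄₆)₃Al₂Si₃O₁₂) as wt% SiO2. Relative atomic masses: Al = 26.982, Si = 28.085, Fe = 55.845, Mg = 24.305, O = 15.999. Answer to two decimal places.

40.36 wt%

M((Mg₀.₅₄Fe₀.₄₆)₃Al₂Si₃O₁₂) = 446.647 g/mol; M(SiO2) = 60.083 g/mol.
Moles SiO2 per formula unit = 3 Si ÷ 1 = 3.0000.
SiO2 fraction = (3.0000 × 60.083) / 446.647 = 180.249/446.647 = 0.4036.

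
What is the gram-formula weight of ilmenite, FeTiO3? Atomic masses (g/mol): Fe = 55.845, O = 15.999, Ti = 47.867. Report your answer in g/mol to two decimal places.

151.71 g/mol

Fe: 1 × 55.845 = 55.8450
Ti: 1 × 47.867 = 47.8670
O: 3 × 15.999 = 47.9970
Summing the contributions gives the formula mass.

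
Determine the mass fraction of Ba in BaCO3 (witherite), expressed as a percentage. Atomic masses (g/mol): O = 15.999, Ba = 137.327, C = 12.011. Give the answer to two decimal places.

69.59 wt%

Formula mass = 1·137.327 + 1·12.011 + 3·15.999 = 197.335 g/mol, of which 137.327 g is Ba.
So Ba makes up 137.327/197.335 = 0.6959 of the mass, i.e. 69.59%.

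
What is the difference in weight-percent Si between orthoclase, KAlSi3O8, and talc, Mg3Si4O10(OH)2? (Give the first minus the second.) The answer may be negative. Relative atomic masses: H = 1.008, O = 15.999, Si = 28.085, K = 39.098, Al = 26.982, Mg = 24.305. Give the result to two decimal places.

First mineral: 84.255 g Si in 278.327 g formula = 30.27 wt% Si.
Second mineral: 112.340 g Si in 379.259 g formula = 29.62 wt% Si.
30.27% − 29.62% gives a difference of 0.65 percentage points.

0.65 percentage points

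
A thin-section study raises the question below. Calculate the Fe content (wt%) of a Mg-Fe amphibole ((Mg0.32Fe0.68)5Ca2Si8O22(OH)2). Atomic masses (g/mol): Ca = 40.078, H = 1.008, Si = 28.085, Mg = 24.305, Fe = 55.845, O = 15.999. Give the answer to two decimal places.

20.65 wt%

M((Mg0.32Fe0.68)5Ca2Si8O22(OH)2) = 919.589 g/mol.
Fe contributes 3.40 × 55.845 = 189.873 g per mole.
189.873/919.589 = 0.2065 → 20.65%.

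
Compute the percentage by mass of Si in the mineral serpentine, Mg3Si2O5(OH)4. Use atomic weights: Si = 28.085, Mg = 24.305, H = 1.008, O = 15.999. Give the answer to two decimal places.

20.27 mass %

M(Mg3Si2O5(OH)4) = 277.108 g/mol.
Si contributes 2 × 28.085 = 56.170 g per mole.
56.170/277.108 = 0.2027 → 20.27%.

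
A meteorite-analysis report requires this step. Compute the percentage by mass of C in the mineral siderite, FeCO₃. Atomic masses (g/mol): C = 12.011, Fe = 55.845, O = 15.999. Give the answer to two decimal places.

10.37 wt%

Formula mass = 1*55.845 + 1*12.011 + 3*15.999 = 115.853 g/mol, of which 12.011 g is C.
So C makes up 12.011/115.853 = 0.1037 of the mass, i.e. 10.37%.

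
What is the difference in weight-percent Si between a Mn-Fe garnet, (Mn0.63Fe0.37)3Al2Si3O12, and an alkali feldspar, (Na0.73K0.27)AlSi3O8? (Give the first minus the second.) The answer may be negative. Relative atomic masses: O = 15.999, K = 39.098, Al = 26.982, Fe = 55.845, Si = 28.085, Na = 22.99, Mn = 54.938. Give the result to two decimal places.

-14.62 percentage points

Si in (Mn0.63Fe0.37)3Al2Si3O12: molar mass 496.028 g/mol; 3×28.085 = 84.255 g → 16.99 wt%.
Si in (Na0.73K0.27)AlSi3O8: molar mass 266.568 g/mol; 3×28.085 = 84.255 g → 31.61 wt%.
Difference = 16.99 − 31.61 = -14.62 percentage points.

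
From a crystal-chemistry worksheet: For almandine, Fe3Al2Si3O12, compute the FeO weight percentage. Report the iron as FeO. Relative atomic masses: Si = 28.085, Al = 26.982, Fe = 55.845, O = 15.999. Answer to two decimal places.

43.30 wt%

Formula mass = 497.742 g/mol.
3 Fe → 3.0000 mol FeO per formula unit; M(FeO) = 71.844, so FeO mass = 215.532 g.
215.532/497.742 × 100 = 43.30 wt%.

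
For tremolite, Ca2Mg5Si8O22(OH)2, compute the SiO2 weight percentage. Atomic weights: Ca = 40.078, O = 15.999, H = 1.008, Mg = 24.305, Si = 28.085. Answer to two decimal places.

59.17 wt%

Molar mass of Ca2Mg5Si8O22(OH)2 = 2×40.078 + 5×24.305 + 8×28.085 + 24×15.999 + 2×1.008 = 812.353 g/mol.
Each formula unit contains 8 Si, equivalent to 8/1 = 8.0000 mol SiO2.
M(SiO2) = 1×28.085 + 2×15.999 = 60.083 g/mol.
Mass of SiO2 per formula unit = 8.0000 × 60.083 = 480.664 g.
SiO2 wt% = 480.664 / 812.353 × 100 = 59.17%.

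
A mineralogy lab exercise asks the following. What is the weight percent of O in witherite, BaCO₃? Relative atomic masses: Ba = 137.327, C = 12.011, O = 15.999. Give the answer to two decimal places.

M(BaCO₃) = 197.335 g/mol.
O contributes 3 × 15.999 = 47.997 g per mole.
47.997/197.335 = 0.2432 → 24.32%.

24.32 mass %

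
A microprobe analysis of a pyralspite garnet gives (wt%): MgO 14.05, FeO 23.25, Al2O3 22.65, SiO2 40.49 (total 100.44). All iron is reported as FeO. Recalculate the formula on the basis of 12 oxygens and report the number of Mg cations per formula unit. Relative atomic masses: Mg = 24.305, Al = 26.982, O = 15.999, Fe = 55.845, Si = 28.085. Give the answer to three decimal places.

1.557 Mg apfu

14.05 wt% MgO ÷ 40.304 g/mol = 0.34860 mol, giving 0.34860 Mg and 0.34860 O.
23.25 wt% FeO ÷ 71.844 g/mol = 0.32362 mol, giving 0.32362 Fe and 0.32362 O.
22.65 wt% Al2O3 ÷ 101.961 g/mol = 0.22214 mol, giving 0.44428 Al and 0.66642 O.
40.49 wt% SiO2 ÷ 60.083 g/mol = 0.67390 mol, giving 0.67390 Si and 1.34780 O.
Oxygen sums to 2.68644; scaling by 12/2.68644 = 4.46688 puts the formula on 12 O.
Mg: 0.34860 × 4.46688 = 1.557 atoms per formula unit.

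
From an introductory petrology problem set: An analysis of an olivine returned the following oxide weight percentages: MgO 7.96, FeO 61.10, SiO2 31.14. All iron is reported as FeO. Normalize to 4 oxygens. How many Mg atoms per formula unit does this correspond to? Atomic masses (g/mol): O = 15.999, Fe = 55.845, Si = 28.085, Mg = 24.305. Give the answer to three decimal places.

7.96 wt% MgO ÷ 40.304 g/mol = 0.19750 mol, giving 0.19750 Mg and 0.19750 O.
61.10 wt% FeO ÷ 71.844 g/mol = 0.85045 mol, giving 0.85045 Fe and 0.85045 O.
31.14 wt% SiO2 ÷ 60.083 g/mol = 0.51828 mol, giving 0.51828 Si and 1.03656 O.
Oxygen sums to 2.08451; scaling by 4/2.08451 = 1.91892 puts the formula on 4 O.
Mg: 0.19750 × 1.91892 = 0.379 atoms per formula unit.

0.379 Mg apfu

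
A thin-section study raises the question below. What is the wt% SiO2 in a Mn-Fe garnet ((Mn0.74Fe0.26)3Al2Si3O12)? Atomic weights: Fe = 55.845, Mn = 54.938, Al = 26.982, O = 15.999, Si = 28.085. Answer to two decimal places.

36.36 wt%

M((Mn0.74Fe0.26)3Al2Si3O12) = 495.728 g/mol; M(SiO2) = 60.083 g/mol.
Moles SiO2 per formula unit = 3 Si ÷ 1 = 3.0000.
SiO2 fraction = (3.0000 × 60.083) / 495.728 = 180.249/495.728 = 0.3636.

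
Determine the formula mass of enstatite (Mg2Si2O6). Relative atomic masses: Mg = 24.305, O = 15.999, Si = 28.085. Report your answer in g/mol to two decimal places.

200.77 g/mol

M = 2·24.305 + 2·28.085 + 6·15.999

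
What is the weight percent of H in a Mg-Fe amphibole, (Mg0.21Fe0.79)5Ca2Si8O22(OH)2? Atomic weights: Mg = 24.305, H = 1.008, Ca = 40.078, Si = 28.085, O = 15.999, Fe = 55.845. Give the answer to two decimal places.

M((Mg0.21Fe0.79)5Ca2Si8O22(OH)2) = 936.936 g/mol.
H contributes 2 × 1.008 = 2.016 g per mole.
2.016/936.936 = 0.0022 → 0.22%.

0.22 wt%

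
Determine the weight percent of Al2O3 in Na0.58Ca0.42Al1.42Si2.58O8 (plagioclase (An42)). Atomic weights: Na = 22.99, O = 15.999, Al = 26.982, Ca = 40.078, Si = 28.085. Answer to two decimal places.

Molar mass of Na0.58Ca0.42Al1.42Si2.58O8 = 0.58×22.99 + 0.42×40.078 + 1.42×26.982 + 2.58×28.085 + 8×15.999 = 268.933 g/mol.
Each formula unit contains 1.42 Al, equivalent to 1.42/2 = 0.7100 mol Al2O3.
M(Al2O3) = 2×26.982 + 3×15.999 = 101.961 g/mol.
Mass of Al2O3 per formula unit = 0.7100 × 101.961 = 72.392 g.
Al2O3 wt% = 72.392 / 268.933 × 100 = 26.92%.

26.92 wt%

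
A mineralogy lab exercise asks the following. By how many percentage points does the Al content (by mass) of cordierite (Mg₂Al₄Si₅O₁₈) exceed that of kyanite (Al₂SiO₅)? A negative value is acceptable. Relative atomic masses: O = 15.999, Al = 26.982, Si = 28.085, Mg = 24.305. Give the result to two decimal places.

-14.85 percentage points

Al in Mg₂Al₄Si₅O₁₈: molar mass 584.945 g/mol; 4×26.982 = 107.928 g → 18.45 wt%.
Al in Al₂SiO₅: molar mass 162.044 g/mol; 2×26.982 = 53.964 g → 33.30 wt%.
Difference = 18.45 − 33.30 = -14.85 percentage points.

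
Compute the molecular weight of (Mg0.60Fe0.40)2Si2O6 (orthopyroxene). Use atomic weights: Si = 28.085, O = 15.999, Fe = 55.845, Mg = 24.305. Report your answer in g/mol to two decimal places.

The formula mass is the sum 1.20(24.305) + 0.80(55.845) + 2(28.085) + 6(15.999).

226.01 g/mol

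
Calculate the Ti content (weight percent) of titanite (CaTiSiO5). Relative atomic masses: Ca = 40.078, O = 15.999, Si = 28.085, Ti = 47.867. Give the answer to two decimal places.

24.42 weight percent

Formula mass = 1*40.078 + 1*47.867 + 1*28.085 + 5*15.999 = 196.025 g/mol, of which 47.867 g is Ti.
So Ti makes up 47.867/196.025 = 0.2442 of the mass, i.e. 24.42%.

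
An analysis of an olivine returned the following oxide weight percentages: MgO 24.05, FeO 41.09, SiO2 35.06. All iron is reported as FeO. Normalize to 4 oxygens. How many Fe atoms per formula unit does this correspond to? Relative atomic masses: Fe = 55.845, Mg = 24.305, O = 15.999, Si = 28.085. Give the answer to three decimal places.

MgO: 24.05/40.304 = 0.59671 mol → 0.59671 mol Mg, 0.59671 mol O.
FeO: 41.09/71.844 = 0.57193 mol → 0.57193 mol Fe, 0.57193 mol O.
SiO2: 35.06/60.083 = 0.58353 mol → 0.58353 mol Si, 1.16706 mol O.
Total oxygen = 2.33570 mol. Normalization factor = 4/2.33570 = 1.71255.
Fe per 4 O = 0.57193 × 1.71255 = 0.979.

0.979 Fe apfu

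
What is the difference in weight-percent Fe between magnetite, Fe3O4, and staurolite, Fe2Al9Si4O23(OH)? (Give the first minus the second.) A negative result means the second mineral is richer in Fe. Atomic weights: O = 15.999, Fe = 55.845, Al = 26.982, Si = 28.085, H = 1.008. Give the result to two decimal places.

59.25 percentage points

M(Fe3O4) = 231.531 g/mol, so wt% Fe = 167.535/231.531 × 100 = 72.36%.
M(Fe2Al9Si4O23(OH)) = 851.852 g/mol, so wt% Fe = 111.690/851.852 × 100 = 13.11%.
72.36 − 13.11 = 59.25 pp.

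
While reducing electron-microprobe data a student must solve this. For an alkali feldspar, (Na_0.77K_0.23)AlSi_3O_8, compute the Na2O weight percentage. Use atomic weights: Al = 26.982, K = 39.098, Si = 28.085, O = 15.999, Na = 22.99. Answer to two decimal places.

M((Na_0.77K_0.23)AlSi_3O_8) = 265.924 g/mol; M(Na2O) = 61.979 g/mol.
Moles Na2O per formula unit = 0.77 Na ÷ 2 = 0.3850.
Na2O fraction = (0.3850 × 61.979) / 265.924 = 23.862/265.924 = 0.0897.

8.97 wt%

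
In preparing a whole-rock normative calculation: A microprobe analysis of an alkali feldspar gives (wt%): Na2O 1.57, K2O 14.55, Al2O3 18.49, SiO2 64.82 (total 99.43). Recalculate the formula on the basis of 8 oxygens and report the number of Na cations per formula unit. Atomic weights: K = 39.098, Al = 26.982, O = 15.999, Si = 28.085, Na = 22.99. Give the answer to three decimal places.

0.141 Na apfu

1.57 wt% Na2O ÷ 61.979 g/mol = 0.02533 mol, giving 0.05066 Na and 0.02533 O.
14.55 wt% K2O ÷ 94.195 g/mol = 0.15447 mol, giving 0.30894 K and 0.15447 O.
18.49 wt% Al2O3 ÷ 101.961 g/mol = 0.18134 mol, giving 0.36268 Al and 0.54402 O.
64.82 wt% SiO2 ÷ 60.083 g/mol = 1.07884 mol, giving 1.07884 Si and 2.15768 O.
Oxygen sums to 2.88150; scaling by 8/2.88150 = 2.77633 puts the formula on 8 O.
Na: 0.05066 × 2.77633 = 0.141 atoms per formula unit.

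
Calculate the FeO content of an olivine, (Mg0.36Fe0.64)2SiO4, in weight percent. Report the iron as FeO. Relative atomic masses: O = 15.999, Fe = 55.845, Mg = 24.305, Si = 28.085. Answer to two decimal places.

50.79 wt%

Formula mass = 181.062 g/mol.
1.28 Fe → 1.2800 mol FeO per formula unit; M(FeO) = 71.844, so FeO mass = 91.960 g.
91.960/181.062 × 100 = 50.79 wt%.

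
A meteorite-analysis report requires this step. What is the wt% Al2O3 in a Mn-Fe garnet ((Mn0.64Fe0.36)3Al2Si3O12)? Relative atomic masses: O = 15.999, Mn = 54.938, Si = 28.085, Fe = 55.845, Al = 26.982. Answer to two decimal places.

20.56 wt%

Formula mass = 496.001 g/mol.
2 Al → 1.0000 mol Al2O3 per formula unit; M(Al2O3) = 101.961, so Al2O3 mass = 101.961 g.
101.961/496.001 × 100 = 20.56 wt%.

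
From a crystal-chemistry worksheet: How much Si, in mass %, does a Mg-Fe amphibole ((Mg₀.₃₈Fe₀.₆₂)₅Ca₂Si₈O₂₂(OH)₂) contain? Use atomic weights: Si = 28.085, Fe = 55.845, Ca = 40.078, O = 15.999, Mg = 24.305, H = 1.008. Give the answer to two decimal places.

Molar mass of (Mg₀.₃₈Fe₀.₆₂)₅Ca₂Si₈O₂₂(OH)₂: 1.90*24.305 + 3.10*55.845 + 2*40.078 + 8*28.085 + 24*15.999 + 2*1.008 = 910.127 g/mol.
Mass of Si per formula unit: 8 × 28.085 = 224.680 g.
Weight fraction Si = 224.680 / 910.127 = 0.2469.

24.69 mass %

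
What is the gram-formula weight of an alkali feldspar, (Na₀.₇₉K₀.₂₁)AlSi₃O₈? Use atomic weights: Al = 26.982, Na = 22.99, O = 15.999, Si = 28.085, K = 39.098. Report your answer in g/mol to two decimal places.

M = 0.79*22.99 + 0.21*39.098 + 1*26.982 + 3*28.085 + 8*15.999

265.60 g/mol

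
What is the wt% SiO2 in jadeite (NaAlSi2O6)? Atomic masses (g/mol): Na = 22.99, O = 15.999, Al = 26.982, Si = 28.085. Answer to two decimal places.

59.45 wt%

Molar mass of NaAlSi2O6 = 1*22.99 + 1*26.982 + 2*28.085 + 6*15.999 = 202.136 g/mol.
Each formula unit contains 2 Si, equivalent to 2/1 = 2.0000 mol SiO2.
M(SiO2) = 1×28.085 + 2×15.999 = 60.083 g/mol.
Mass of SiO2 per formula unit = 2.0000 × 60.083 = 120.166 g.
SiO2 wt% = 120.166 / 202.136 × 100 = 59.45%.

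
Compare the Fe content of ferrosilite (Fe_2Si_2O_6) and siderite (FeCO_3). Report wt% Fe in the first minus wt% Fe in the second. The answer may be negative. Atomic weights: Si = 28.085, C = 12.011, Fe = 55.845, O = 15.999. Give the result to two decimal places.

M(Fe_2Si_2O_6) = 263.854 g/mol, so wt% Fe = 111.690/263.854 × 100 = 42.33%.
M(FeCO_3) = 115.853 g/mol, so wt% Fe = 55.845/115.853 × 100 = 48.20%.
42.33 − 48.20 = -5.87 pp.

-5.87 percentage points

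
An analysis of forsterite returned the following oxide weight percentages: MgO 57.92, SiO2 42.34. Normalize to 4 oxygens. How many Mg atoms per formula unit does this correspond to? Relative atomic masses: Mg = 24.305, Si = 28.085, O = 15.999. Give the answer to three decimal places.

MgO: 57.92/40.304 = 1.43708 mol → 1.43708 mol Mg, 1.43708 mol O.
SiO2: 42.34/60.083 = 0.70469 mol → 0.70469 mol Si, 1.40938 mol O.
Total oxygen = 2.84646 mol. Normalization factor = 4/2.84646 = 1.40525.
Mg per 4 O = 1.43708 × 1.40525 = 2.019.

2.019 Mg apfu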